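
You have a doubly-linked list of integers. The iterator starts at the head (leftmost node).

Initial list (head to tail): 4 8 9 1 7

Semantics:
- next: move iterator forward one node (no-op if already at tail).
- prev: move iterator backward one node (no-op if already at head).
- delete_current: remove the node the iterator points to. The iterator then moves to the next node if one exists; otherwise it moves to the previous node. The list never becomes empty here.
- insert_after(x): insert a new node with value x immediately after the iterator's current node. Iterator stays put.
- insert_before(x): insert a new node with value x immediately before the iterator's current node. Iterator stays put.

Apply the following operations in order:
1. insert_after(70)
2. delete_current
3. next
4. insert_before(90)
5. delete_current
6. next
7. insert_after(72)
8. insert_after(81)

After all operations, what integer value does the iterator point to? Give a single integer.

Answer: 1

Derivation:
After 1 (insert_after(70)): list=[4, 70, 8, 9, 1, 7] cursor@4
After 2 (delete_current): list=[70, 8, 9, 1, 7] cursor@70
After 3 (next): list=[70, 8, 9, 1, 7] cursor@8
After 4 (insert_before(90)): list=[70, 90, 8, 9, 1, 7] cursor@8
After 5 (delete_current): list=[70, 90, 9, 1, 7] cursor@9
After 6 (next): list=[70, 90, 9, 1, 7] cursor@1
After 7 (insert_after(72)): list=[70, 90, 9, 1, 72, 7] cursor@1
After 8 (insert_after(81)): list=[70, 90, 9, 1, 81, 72, 7] cursor@1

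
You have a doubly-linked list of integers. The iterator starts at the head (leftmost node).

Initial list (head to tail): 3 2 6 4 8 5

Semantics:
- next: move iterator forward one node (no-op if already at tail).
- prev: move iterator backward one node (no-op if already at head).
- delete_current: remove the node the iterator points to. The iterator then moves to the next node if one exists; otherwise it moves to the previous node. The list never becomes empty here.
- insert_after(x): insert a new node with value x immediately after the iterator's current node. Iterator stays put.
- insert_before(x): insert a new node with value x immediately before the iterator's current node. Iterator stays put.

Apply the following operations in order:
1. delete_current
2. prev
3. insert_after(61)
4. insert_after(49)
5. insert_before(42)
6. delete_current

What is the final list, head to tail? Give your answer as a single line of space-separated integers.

After 1 (delete_current): list=[2, 6, 4, 8, 5] cursor@2
After 2 (prev): list=[2, 6, 4, 8, 5] cursor@2
After 3 (insert_after(61)): list=[2, 61, 6, 4, 8, 5] cursor@2
After 4 (insert_after(49)): list=[2, 49, 61, 6, 4, 8, 5] cursor@2
After 5 (insert_before(42)): list=[42, 2, 49, 61, 6, 4, 8, 5] cursor@2
After 6 (delete_current): list=[42, 49, 61, 6, 4, 8, 5] cursor@49

Answer: 42 49 61 6 4 8 5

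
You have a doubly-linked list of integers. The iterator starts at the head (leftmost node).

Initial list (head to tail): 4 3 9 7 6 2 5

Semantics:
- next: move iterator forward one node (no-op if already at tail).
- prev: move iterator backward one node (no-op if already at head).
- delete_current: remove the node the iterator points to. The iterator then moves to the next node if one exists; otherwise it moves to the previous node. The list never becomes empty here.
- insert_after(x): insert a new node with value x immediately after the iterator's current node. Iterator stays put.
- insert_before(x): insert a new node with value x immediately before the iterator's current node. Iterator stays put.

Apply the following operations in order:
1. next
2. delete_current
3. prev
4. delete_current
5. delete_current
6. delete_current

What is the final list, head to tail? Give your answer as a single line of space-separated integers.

After 1 (next): list=[4, 3, 9, 7, 6, 2, 5] cursor@3
After 2 (delete_current): list=[4, 9, 7, 6, 2, 5] cursor@9
After 3 (prev): list=[4, 9, 7, 6, 2, 5] cursor@4
After 4 (delete_current): list=[9, 7, 6, 2, 5] cursor@9
After 5 (delete_current): list=[7, 6, 2, 5] cursor@7
After 6 (delete_current): list=[6, 2, 5] cursor@6

Answer: 6 2 5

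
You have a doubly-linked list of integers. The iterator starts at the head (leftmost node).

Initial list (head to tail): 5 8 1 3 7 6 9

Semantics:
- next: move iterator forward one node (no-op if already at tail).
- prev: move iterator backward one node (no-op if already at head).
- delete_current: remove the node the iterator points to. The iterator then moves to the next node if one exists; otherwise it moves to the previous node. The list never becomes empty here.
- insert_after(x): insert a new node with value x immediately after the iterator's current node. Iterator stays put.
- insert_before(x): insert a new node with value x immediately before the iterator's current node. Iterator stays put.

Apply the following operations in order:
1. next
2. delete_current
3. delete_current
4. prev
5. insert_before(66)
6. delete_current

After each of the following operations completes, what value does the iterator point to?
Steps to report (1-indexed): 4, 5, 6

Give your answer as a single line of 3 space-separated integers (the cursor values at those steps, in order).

Answer: 5 5 3

Derivation:
After 1 (next): list=[5, 8, 1, 3, 7, 6, 9] cursor@8
After 2 (delete_current): list=[5, 1, 3, 7, 6, 9] cursor@1
After 3 (delete_current): list=[5, 3, 7, 6, 9] cursor@3
After 4 (prev): list=[5, 3, 7, 6, 9] cursor@5
After 5 (insert_before(66)): list=[66, 5, 3, 7, 6, 9] cursor@5
After 6 (delete_current): list=[66, 3, 7, 6, 9] cursor@3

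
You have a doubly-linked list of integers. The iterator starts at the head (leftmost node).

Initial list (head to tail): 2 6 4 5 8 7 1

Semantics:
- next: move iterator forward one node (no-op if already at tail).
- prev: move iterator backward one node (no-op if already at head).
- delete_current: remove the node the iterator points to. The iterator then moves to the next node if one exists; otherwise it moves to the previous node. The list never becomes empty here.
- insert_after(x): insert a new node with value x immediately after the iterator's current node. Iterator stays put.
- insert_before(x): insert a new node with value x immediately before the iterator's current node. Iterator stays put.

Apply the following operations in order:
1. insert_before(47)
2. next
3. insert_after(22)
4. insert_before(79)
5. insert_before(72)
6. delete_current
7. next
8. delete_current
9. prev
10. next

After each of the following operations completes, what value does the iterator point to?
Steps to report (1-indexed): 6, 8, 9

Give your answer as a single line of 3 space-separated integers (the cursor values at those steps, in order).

Answer: 22 5 22

Derivation:
After 1 (insert_before(47)): list=[47, 2, 6, 4, 5, 8, 7, 1] cursor@2
After 2 (next): list=[47, 2, 6, 4, 5, 8, 7, 1] cursor@6
After 3 (insert_after(22)): list=[47, 2, 6, 22, 4, 5, 8, 7, 1] cursor@6
After 4 (insert_before(79)): list=[47, 2, 79, 6, 22, 4, 5, 8, 7, 1] cursor@6
After 5 (insert_before(72)): list=[47, 2, 79, 72, 6, 22, 4, 5, 8, 7, 1] cursor@6
After 6 (delete_current): list=[47, 2, 79, 72, 22, 4, 5, 8, 7, 1] cursor@22
After 7 (next): list=[47, 2, 79, 72, 22, 4, 5, 8, 7, 1] cursor@4
After 8 (delete_current): list=[47, 2, 79, 72, 22, 5, 8, 7, 1] cursor@5
After 9 (prev): list=[47, 2, 79, 72, 22, 5, 8, 7, 1] cursor@22
After 10 (next): list=[47, 2, 79, 72, 22, 5, 8, 7, 1] cursor@5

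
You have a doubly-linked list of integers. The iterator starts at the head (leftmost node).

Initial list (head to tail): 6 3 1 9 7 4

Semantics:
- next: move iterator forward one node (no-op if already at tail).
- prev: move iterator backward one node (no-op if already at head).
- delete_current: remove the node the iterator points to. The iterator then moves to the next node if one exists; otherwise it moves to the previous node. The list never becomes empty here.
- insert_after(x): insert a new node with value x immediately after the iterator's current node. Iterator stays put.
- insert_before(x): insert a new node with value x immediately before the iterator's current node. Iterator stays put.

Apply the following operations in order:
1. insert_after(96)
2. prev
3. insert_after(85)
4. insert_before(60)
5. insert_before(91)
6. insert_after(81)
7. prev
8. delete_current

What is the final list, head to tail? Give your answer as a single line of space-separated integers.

After 1 (insert_after(96)): list=[6, 96, 3, 1, 9, 7, 4] cursor@6
After 2 (prev): list=[6, 96, 3, 1, 9, 7, 4] cursor@6
After 3 (insert_after(85)): list=[6, 85, 96, 3, 1, 9, 7, 4] cursor@6
After 4 (insert_before(60)): list=[60, 6, 85, 96, 3, 1, 9, 7, 4] cursor@6
After 5 (insert_before(91)): list=[60, 91, 6, 85, 96, 3, 1, 9, 7, 4] cursor@6
After 6 (insert_after(81)): list=[60, 91, 6, 81, 85, 96, 3, 1, 9, 7, 4] cursor@6
After 7 (prev): list=[60, 91, 6, 81, 85, 96, 3, 1, 9, 7, 4] cursor@91
After 8 (delete_current): list=[60, 6, 81, 85, 96, 3, 1, 9, 7, 4] cursor@6

Answer: 60 6 81 85 96 3 1 9 7 4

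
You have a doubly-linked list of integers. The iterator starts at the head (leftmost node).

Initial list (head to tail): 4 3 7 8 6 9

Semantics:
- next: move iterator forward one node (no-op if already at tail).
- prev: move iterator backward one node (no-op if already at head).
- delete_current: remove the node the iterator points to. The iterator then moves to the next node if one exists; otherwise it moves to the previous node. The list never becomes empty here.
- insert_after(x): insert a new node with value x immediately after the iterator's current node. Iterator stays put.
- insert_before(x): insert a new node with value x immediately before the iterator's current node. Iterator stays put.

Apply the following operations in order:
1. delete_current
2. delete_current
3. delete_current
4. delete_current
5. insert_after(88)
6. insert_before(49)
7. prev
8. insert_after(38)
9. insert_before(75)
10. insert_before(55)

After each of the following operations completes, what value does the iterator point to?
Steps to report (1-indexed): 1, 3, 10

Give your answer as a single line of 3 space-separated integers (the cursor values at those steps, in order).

Answer: 3 8 49

Derivation:
After 1 (delete_current): list=[3, 7, 8, 6, 9] cursor@3
After 2 (delete_current): list=[7, 8, 6, 9] cursor@7
After 3 (delete_current): list=[8, 6, 9] cursor@8
After 4 (delete_current): list=[6, 9] cursor@6
After 5 (insert_after(88)): list=[6, 88, 9] cursor@6
After 6 (insert_before(49)): list=[49, 6, 88, 9] cursor@6
After 7 (prev): list=[49, 6, 88, 9] cursor@49
After 8 (insert_after(38)): list=[49, 38, 6, 88, 9] cursor@49
After 9 (insert_before(75)): list=[75, 49, 38, 6, 88, 9] cursor@49
After 10 (insert_before(55)): list=[75, 55, 49, 38, 6, 88, 9] cursor@49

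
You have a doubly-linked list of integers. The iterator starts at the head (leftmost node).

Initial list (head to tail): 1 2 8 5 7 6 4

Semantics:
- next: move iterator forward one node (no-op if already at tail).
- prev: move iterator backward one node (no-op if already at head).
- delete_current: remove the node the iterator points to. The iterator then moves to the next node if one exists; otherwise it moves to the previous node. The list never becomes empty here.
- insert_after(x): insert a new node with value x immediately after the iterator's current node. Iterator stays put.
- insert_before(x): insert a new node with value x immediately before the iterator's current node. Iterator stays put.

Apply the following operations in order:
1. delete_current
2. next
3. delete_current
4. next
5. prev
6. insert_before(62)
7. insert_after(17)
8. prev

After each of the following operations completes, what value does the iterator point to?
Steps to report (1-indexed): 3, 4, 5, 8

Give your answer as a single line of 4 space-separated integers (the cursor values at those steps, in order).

Answer: 5 7 5 62

Derivation:
After 1 (delete_current): list=[2, 8, 5, 7, 6, 4] cursor@2
After 2 (next): list=[2, 8, 5, 7, 6, 4] cursor@8
After 3 (delete_current): list=[2, 5, 7, 6, 4] cursor@5
After 4 (next): list=[2, 5, 7, 6, 4] cursor@7
After 5 (prev): list=[2, 5, 7, 6, 4] cursor@5
After 6 (insert_before(62)): list=[2, 62, 5, 7, 6, 4] cursor@5
After 7 (insert_after(17)): list=[2, 62, 5, 17, 7, 6, 4] cursor@5
After 8 (prev): list=[2, 62, 5, 17, 7, 6, 4] cursor@62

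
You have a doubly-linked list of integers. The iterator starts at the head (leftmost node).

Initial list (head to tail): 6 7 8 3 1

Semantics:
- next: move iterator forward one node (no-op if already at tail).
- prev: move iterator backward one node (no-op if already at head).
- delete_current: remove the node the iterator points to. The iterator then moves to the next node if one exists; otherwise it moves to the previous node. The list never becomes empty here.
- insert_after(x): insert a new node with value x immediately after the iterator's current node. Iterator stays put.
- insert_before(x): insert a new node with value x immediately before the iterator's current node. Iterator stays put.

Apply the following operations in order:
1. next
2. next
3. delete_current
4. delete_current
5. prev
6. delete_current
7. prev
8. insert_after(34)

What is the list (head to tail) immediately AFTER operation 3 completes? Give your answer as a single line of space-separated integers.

After 1 (next): list=[6, 7, 8, 3, 1] cursor@7
After 2 (next): list=[6, 7, 8, 3, 1] cursor@8
After 3 (delete_current): list=[6, 7, 3, 1] cursor@3

Answer: 6 7 3 1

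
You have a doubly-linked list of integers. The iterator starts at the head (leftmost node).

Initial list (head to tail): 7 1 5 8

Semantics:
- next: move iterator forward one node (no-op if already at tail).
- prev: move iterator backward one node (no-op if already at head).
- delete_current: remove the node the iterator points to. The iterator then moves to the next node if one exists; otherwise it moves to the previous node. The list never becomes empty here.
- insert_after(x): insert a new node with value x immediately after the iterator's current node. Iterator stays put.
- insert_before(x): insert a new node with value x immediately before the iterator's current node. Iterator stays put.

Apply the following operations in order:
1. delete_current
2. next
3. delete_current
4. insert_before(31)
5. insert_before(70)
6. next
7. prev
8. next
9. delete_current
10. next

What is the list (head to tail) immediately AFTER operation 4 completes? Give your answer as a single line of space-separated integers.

Answer: 1 31 8

Derivation:
After 1 (delete_current): list=[1, 5, 8] cursor@1
After 2 (next): list=[1, 5, 8] cursor@5
After 3 (delete_current): list=[1, 8] cursor@8
After 4 (insert_before(31)): list=[1, 31, 8] cursor@8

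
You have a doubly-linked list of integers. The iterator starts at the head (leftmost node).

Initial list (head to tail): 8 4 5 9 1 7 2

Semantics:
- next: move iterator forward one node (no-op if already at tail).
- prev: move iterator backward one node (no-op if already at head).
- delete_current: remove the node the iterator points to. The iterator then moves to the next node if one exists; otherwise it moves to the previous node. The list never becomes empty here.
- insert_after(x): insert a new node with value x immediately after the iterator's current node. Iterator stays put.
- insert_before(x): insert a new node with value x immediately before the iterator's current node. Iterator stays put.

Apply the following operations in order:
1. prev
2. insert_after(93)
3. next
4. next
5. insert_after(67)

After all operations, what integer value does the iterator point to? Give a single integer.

After 1 (prev): list=[8, 4, 5, 9, 1, 7, 2] cursor@8
After 2 (insert_after(93)): list=[8, 93, 4, 5, 9, 1, 7, 2] cursor@8
After 3 (next): list=[8, 93, 4, 5, 9, 1, 7, 2] cursor@93
After 4 (next): list=[8, 93, 4, 5, 9, 1, 7, 2] cursor@4
After 5 (insert_after(67)): list=[8, 93, 4, 67, 5, 9, 1, 7, 2] cursor@4

Answer: 4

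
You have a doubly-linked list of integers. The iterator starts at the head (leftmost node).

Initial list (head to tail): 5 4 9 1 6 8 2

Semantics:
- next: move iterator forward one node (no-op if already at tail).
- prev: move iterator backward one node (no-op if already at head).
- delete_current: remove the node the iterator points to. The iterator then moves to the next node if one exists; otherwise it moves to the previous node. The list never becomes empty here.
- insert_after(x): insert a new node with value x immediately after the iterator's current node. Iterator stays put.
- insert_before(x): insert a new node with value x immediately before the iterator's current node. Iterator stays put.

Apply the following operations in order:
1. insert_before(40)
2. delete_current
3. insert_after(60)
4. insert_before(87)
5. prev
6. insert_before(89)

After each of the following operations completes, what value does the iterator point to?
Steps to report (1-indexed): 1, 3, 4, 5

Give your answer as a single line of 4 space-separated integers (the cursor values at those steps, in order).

After 1 (insert_before(40)): list=[40, 5, 4, 9, 1, 6, 8, 2] cursor@5
After 2 (delete_current): list=[40, 4, 9, 1, 6, 8, 2] cursor@4
After 3 (insert_after(60)): list=[40, 4, 60, 9, 1, 6, 8, 2] cursor@4
After 4 (insert_before(87)): list=[40, 87, 4, 60, 9, 1, 6, 8, 2] cursor@4
After 5 (prev): list=[40, 87, 4, 60, 9, 1, 6, 8, 2] cursor@87
After 6 (insert_before(89)): list=[40, 89, 87, 4, 60, 9, 1, 6, 8, 2] cursor@87

Answer: 5 4 4 87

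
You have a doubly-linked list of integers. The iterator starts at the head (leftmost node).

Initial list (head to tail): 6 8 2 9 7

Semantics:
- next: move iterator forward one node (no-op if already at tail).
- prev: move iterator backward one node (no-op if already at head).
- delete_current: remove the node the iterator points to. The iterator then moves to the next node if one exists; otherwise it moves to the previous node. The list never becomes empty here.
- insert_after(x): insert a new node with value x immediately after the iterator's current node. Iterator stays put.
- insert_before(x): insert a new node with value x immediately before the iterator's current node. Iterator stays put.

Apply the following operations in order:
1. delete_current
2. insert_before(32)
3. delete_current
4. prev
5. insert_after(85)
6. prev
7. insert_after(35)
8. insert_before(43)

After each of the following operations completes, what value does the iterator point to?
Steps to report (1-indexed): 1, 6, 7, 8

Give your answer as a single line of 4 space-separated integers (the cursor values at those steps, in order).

Answer: 8 32 32 32

Derivation:
After 1 (delete_current): list=[8, 2, 9, 7] cursor@8
After 2 (insert_before(32)): list=[32, 8, 2, 9, 7] cursor@8
After 3 (delete_current): list=[32, 2, 9, 7] cursor@2
After 4 (prev): list=[32, 2, 9, 7] cursor@32
After 5 (insert_after(85)): list=[32, 85, 2, 9, 7] cursor@32
After 6 (prev): list=[32, 85, 2, 9, 7] cursor@32
After 7 (insert_after(35)): list=[32, 35, 85, 2, 9, 7] cursor@32
After 8 (insert_before(43)): list=[43, 32, 35, 85, 2, 9, 7] cursor@32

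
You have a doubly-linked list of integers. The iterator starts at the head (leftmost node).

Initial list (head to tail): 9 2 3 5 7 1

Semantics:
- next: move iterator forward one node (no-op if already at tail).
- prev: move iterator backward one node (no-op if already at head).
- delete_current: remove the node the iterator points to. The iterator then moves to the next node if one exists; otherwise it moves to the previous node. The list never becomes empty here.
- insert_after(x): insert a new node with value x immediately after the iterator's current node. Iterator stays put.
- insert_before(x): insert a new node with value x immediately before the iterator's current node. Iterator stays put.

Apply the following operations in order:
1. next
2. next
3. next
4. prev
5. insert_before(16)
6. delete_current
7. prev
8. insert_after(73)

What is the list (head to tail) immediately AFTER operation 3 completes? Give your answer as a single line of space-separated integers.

Answer: 9 2 3 5 7 1

Derivation:
After 1 (next): list=[9, 2, 3, 5, 7, 1] cursor@2
After 2 (next): list=[9, 2, 3, 5, 7, 1] cursor@3
After 3 (next): list=[9, 2, 3, 5, 7, 1] cursor@5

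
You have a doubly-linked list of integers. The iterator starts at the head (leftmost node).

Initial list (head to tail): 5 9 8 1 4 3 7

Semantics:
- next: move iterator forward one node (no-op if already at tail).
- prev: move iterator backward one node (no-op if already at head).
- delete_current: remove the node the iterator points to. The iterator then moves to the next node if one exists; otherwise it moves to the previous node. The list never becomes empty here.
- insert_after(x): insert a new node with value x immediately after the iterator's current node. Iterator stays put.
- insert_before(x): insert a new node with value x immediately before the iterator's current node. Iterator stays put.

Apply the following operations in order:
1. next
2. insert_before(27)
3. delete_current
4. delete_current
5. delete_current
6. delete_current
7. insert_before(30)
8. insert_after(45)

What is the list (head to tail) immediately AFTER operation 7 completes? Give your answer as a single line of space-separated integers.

Answer: 5 27 30 3 7

Derivation:
After 1 (next): list=[5, 9, 8, 1, 4, 3, 7] cursor@9
After 2 (insert_before(27)): list=[5, 27, 9, 8, 1, 4, 3, 7] cursor@9
After 3 (delete_current): list=[5, 27, 8, 1, 4, 3, 7] cursor@8
After 4 (delete_current): list=[5, 27, 1, 4, 3, 7] cursor@1
After 5 (delete_current): list=[5, 27, 4, 3, 7] cursor@4
After 6 (delete_current): list=[5, 27, 3, 7] cursor@3
After 7 (insert_before(30)): list=[5, 27, 30, 3, 7] cursor@3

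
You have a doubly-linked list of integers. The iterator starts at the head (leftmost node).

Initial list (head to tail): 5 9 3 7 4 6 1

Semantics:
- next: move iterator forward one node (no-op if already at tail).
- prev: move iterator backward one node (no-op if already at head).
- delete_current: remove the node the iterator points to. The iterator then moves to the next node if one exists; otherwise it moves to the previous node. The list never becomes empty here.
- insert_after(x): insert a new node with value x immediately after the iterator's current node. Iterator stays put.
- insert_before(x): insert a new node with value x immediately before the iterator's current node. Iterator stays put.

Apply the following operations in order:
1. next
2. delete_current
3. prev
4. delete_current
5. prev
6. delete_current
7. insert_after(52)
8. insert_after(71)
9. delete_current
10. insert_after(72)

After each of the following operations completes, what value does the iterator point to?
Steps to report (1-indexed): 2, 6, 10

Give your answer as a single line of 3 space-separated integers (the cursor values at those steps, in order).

After 1 (next): list=[5, 9, 3, 7, 4, 6, 1] cursor@9
After 2 (delete_current): list=[5, 3, 7, 4, 6, 1] cursor@3
After 3 (prev): list=[5, 3, 7, 4, 6, 1] cursor@5
After 4 (delete_current): list=[3, 7, 4, 6, 1] cursor@3
After 5 (prev): list=[3, 7, 4, 6, 1] cursor@3
After 6 (delete_current): list=[7, 4, 6, 1] cursor@7
After 7 (insert_after(52)): list=[7, 52, 4, 6, 1] cursor@7
After 8 (insert_after(71)): list=[7, 71, 52, 4, 6, 1] cursor@7
After 9 (delete_current): list=[71, 52, 4, 6, 1] cursor@71
After 10 (insert_after(72)): list=[71, 72, 52, 4, 6, 1] cursor@71

Answer: 3 7 71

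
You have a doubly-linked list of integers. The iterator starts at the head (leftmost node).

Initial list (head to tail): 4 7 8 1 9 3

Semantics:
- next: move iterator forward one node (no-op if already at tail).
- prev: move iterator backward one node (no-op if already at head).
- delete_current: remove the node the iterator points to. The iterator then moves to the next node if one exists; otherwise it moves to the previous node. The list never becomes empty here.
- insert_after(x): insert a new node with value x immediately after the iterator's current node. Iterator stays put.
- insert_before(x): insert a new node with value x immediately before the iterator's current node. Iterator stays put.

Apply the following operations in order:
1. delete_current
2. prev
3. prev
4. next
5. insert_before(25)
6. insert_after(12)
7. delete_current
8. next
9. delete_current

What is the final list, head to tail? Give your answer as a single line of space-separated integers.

After 1 (delete_current): list=[7, 8, 1, 9, 3] cursor@7
After 2 (prev): list=[7, 8, 1, 9, 3] cursor@7
After 3 (prev): list=[7, 8, 1, 9, 3] cursor@7
After 4 (next): list=[7, 8, 1, 9, 3] cursor@8
After 5 (insert_before(25)): list=[7, 25, 8, 1, 9, 3] cursor@8
After 6 (insert_after(12)): list=[7, 25, 8, 12, 1, 9, 3] cursor@8
After 7 (delete_current): list=[7, 25, 12, 1, 9, 3] cursor@12
After 8 (next): list=[7, 25, 12, 1, 9, 3] cursor@1
After 9 (delete_current): list=[7, 25, 12, 9, 3] cursor@9

Answer: 7 25 12 9 3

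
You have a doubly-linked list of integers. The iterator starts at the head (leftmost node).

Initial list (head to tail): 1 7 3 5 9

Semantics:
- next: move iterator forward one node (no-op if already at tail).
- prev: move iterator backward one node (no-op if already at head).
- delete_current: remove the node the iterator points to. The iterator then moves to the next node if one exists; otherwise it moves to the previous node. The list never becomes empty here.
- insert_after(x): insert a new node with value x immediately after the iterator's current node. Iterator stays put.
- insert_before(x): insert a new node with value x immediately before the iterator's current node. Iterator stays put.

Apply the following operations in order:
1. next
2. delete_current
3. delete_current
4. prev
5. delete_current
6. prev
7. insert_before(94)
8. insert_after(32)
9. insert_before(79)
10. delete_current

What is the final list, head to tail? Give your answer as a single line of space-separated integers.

Answer: 94 79 32 9

Derivation:
After 1 (next): list=[1, 7, 3, 5, 9] cursor@7
After 2 (delete_current): list=[1, 3, 5, 9] cursor@3
After 3 (delete_current): list=[1, 5, 9] cursor@5
After 4 (prev): list=[1, 5, 9] cursor@1
After 5 (delete_current): list=[5, 9] cursor@5
After 6 (prev): list=[5, 9] cursor@5
After 7 (insert_before(94)): list=[94, 5, 9] cursor@5
After 8 (insert_after(32)): list=[94, 5, 32, 9] cursor@5
After 9 (insert_before(79)): list=[94, 79, 5, 32, 9] cursor@5
After 10 (delete_current): list=[94, 79, 32, 9] cursor@32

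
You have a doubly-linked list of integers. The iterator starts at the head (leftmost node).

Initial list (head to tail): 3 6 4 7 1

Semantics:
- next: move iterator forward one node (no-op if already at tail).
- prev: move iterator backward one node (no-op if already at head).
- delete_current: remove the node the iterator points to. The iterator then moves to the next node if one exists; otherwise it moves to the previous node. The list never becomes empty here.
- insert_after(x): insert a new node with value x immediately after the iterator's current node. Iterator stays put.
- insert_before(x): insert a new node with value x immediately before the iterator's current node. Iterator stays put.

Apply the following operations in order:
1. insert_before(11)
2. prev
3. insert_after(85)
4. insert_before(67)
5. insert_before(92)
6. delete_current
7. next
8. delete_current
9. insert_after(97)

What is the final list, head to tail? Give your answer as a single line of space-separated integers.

Answer: 67 92 85 6 97 4 7 1

Derivation:
After 1 (insert_before(11)): list=[11, 3, 6, 4, 7, 1] cursor@3
After 2 (prev): list=[11, 3, 6, 4, 7, 1] cursor@11
After 3 (insert_after(85)): list=[11, 85, 3, 6, 4, 7, 1] cursor@11
After 4 (insert_before(67)): list=[67, 11, 85, 3, 6, 4, 7, 1] cursor@11
After 5 (insert_before(92)): list=[67, 92, 11, 85, 3, 6, 4, 7, 1] cursor@11
After 6 (delete_current): list=[67, 92, 85, 3, 6, 4, 7, 1] cursor@85
After 7 (next): list=[67, 92, 85, 3, 6, 4, 7, 1] cursor@3
After 8 (delete_current): list=[67, 92, 85, 6, 4, 7, 1] cursor@6
After 9 (insert_after(97)): list=[67, 92, 85, 6, 97, 4, 7, 1] cursor@6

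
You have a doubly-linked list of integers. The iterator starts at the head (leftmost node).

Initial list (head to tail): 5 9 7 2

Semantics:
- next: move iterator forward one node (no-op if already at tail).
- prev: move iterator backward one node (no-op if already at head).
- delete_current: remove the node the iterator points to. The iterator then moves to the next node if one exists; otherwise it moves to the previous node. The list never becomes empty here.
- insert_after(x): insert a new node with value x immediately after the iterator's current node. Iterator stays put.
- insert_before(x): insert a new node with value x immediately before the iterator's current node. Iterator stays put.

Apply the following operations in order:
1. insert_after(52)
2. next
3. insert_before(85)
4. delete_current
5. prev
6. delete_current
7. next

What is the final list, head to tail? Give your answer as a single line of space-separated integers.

Answer: 5 9 7 2

Derivation:
After 1 (insert_after(52)): list=[5, 52, 9, 7, 2] cursor@5
After 2 (next): list=[5, 52, 9, 7, 2] cursor@52
After 3 (insert_before(85)): list=[5, 85, 52, 9, 7, 2] cursor@52
After 4 (delete_current): list=[5, 85, 9, 7, 2] cursor@9
After 5 (prev): list=[5, 85, 9, 7, 2] cursor@85
After 6 (delete_current): list=[5, 9, 7, 2] cursor@9
After 7 (next): list=[5, 9, 7, 2] cursor@7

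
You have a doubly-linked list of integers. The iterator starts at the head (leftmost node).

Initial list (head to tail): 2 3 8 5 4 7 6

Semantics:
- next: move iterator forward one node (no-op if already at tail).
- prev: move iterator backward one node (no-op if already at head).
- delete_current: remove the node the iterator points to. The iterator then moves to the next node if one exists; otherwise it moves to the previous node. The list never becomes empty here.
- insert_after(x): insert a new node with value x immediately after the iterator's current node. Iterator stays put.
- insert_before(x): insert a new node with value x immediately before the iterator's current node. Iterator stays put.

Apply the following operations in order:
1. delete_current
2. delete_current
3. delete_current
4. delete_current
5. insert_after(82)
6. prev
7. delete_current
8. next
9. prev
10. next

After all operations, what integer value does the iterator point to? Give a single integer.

After 1 (delete_current): list=[3, 8, 5, 4, 7, 6] cursor@3
After 2 (delete_current): list=[8, 5, 4, 7, 6] cursor@8
After 3 (delete_current): list=[5, 4, 7, 6] cursor@5
After 4 (delete_current): list=[4, 7, 6] cursor@4
After 5 (insert_after(82)): list=[4, 82, 7, 6] cursor@4
After 6 (prev): list=[4, 82, 7, 6] cursor@4
After 7 (delete_current): list=[82, 7, 6] cursor@82
After 8 (next): list=[82, 7, 6] cursor@7
After 9 (prev): list=[82, 7, 6] cursor@82
After 10 (next): list=[82, 7, 6] cursor@7

Answer: 7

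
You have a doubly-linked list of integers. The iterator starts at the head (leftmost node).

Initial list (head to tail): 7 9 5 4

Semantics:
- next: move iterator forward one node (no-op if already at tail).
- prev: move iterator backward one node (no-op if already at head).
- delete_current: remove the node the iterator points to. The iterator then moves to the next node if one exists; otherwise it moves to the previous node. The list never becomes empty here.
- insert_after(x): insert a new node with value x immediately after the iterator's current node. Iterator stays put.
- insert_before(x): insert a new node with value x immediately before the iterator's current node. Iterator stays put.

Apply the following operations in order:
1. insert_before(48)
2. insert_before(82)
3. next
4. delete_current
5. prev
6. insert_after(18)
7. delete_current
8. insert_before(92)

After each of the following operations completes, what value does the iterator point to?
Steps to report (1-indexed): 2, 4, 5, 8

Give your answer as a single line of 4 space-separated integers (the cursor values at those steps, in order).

After 1 (insert_before(48)): list=[48, 7, 9, 5, 4] cursor@7
After 2 (insert_before(82)): list=[48, 82, 7, 9, 5, 4] cursor@7
After 3 (next): list=[48, 82, 7, 9, 5, 4] cursor@9
After 4 (delete_current): list=[48, 82, 7, 5, 4] cursor@5
After 5 (prev): list=[48, 82, 7, 5, 4] cursor@7
After 6 (insert_after(18)): list=[48, 82, 7, 18, 5, 4] cursor@7
After 7 (delete_current): list=[48, 82, 18, 5, 4] cursor@18
After 8 (insert_before(92)): list=[48, 82, 92, 18, 5, 4] cursor@18

Answer: 7 5 7 18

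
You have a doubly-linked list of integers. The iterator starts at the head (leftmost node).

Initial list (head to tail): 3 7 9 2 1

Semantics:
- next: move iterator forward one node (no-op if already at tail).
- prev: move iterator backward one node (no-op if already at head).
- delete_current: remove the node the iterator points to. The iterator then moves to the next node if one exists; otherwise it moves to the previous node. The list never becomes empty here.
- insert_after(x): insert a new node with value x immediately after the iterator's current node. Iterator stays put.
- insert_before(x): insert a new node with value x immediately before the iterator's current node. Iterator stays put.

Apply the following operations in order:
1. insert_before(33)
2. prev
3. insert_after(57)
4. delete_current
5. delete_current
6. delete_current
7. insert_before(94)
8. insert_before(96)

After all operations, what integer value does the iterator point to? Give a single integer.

Answer: 7

Derivation:
After 1 (insert_before(33)): list=[33, 3, 7, 9, 2, 1] cursor@3
After 2 (prev): list=[33, 3, 7, 9, 2, 1] cursor@33
After 3 (insert_after(57)): list=[33, 57, 3, 7, 9, 2, 1] cursor@33
After 4 (delete_current): list=[57, 3, 7, 9, 2, 1] cursor@57
After 5 (delete_current): list=[3, 7, 9, 2, 1] cursor@3
After 6 (delete_current): list=[7, 9, 2, 1] cursor@7
After 7 (insert_before(94)): list=[94, 7, 9, 2, 1] cursor@7
After 8 (insert_before(96)): list=[94, 96, 7, 9, 2, 1] cursor@7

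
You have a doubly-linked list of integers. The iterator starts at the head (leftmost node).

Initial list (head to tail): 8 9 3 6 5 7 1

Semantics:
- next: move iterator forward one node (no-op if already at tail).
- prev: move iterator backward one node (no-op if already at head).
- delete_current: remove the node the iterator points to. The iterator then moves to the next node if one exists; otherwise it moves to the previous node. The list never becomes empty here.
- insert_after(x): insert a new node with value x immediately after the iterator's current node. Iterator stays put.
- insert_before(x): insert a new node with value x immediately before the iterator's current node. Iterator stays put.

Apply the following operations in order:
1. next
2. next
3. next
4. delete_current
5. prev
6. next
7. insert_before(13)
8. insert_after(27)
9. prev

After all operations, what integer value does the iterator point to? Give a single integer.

Answer: 13

Derivation:
After 1 (next): list=[8, 9, 3, 6, 5, 7, 1] cursor@9
After 2 (next): list=[8, 9, 3, 6, 5, 7, 1] cursor@3
After 3 (next): list=[8, 9, 3, 6, 5, 7, 1] cursor@6
After 4 (delete_current): list=[8, 9, 3, 5, 7, 1] cursor@5
After 5 (prev): list=[8, 9, 3, 5, 7, 1] cursor@3
After 6 (next): list=[8, 9, 3, 5, 7, 1] cursor@5
After 7 (insert_before(13)): list=[8, 9, 3, 13, 5, 7, 1] cursor@5
After 8 (insert_after(27)): list=[8, 9, 3, 13, 5, 27, 7, 1] cursor@5
After 9 (prev): list=[8, 9, 3, 13, 5, 27, 7, 1] cursor@13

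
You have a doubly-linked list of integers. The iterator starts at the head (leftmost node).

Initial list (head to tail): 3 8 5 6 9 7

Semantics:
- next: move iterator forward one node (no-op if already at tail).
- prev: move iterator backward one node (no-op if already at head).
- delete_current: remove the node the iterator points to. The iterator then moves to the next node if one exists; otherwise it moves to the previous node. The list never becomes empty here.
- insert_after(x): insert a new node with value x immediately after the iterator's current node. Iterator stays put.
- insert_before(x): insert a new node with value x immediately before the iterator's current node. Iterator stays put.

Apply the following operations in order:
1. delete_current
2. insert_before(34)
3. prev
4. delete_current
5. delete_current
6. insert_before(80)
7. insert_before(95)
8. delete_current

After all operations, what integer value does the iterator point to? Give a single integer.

After 1 (delete_current): list=[8, 5, 6, 9, 7] cursor@8
After 2 (insert_before(34)): list=[34, 8, 5, 6, 9, 7] cursor@8
After 3 (prev): list=[34, 8, 5, 6, 9, 7] cursor@34
After 4 (delete_current): list=[8, 5, 6, 9, 7] cursor@8
After 5 (delete_current): list=[5, 6, 9, 7] cursor@5
After 6 (insert_before(80)): list=[80, 5, 6, 9, 7] cursor@5
After 7 (insert_before(95)): list=[80, 95, 5, 6, 9, 7] cursor@5
After 8 (delete_current): list=[80, 95, 6, 9, 7] cursor@6

Answer: 6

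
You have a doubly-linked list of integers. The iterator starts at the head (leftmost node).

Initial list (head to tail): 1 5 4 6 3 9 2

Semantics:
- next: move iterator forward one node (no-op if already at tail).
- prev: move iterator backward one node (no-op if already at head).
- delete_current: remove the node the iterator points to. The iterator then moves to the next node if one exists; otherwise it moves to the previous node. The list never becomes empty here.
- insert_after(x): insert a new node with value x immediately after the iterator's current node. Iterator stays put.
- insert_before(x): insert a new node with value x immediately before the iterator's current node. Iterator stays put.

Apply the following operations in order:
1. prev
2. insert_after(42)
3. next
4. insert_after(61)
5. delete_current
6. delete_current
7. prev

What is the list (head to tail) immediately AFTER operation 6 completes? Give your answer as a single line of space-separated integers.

After 1 (prev): list=[1, 5, 4, 6, 3, 9, 2] cursor@1
After 2 (insert_after(42)): list=[1, 42, 5, 4, 6, 3, 9, 2] cursor@1
After 3 (next): list=[1, 42, 5, 4, 6, 3, 9, 2] cursor@42
After 4 (insert_after(61)): list=[1, 42, 61, 5, 4, 6, 3, 9, 2] cursor@42
After 5 (delete_current): list=[1, 61, 5, 4, 6, 3, 9, 2] cursor@61
After 6 (delete_current): list=[1, 5, 4, 6, 3, 9, 2] cursor@5

Answer: 1 5 4 6 3 9 2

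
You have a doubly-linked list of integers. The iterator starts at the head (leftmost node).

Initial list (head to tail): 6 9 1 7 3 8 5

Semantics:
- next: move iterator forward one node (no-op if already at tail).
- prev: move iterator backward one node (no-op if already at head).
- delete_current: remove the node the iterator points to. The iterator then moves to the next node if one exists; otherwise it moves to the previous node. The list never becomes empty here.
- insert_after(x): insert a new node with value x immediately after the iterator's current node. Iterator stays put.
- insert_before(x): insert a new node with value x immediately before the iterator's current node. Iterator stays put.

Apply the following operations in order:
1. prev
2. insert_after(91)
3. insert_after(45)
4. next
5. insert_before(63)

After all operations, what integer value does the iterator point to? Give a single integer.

Answer: 45

Derivation:
After 1 (prev): list=[6, 9, 1, 7, 3, 8, 5] cursor@6
After 2 (insert_after(91)): list=[6, 91, 9, 1, 7, 3, 8, 5] cursor@6
After 3 (insert_after(45)): list=[6, 45, 91, 9, 1, 7, 3, 8, 5] cursor@6
After 4 (next): list=[6, 45, 91, 9, 1, 7, 3, 8, 5] cursor@45
After 5 (insert_before(63)): list=[6, 63, 45, 91, 9, 1, 7, 3, 8, 5] cursor@45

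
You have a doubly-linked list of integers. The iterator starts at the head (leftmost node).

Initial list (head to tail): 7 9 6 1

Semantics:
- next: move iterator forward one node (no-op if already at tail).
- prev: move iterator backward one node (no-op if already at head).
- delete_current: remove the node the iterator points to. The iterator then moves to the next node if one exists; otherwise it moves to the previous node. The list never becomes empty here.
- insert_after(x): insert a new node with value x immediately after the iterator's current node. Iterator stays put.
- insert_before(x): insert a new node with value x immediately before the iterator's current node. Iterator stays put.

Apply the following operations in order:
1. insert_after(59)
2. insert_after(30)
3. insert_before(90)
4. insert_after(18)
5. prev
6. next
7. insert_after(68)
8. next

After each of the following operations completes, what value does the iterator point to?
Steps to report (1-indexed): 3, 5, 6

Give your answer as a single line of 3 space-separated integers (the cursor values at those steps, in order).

Answer: 7 90 7

Derivation:
After 1 (insert_after(59)): list=[7, 59, 9, 6, 1] cursor@7
After 2 (insert_after(30)): list=[7, 30, 59, 9, 6, 1] cursor@7
After 3 (insert_before(90)): list=[90, 7, 30, 59, 9, 6, 1] cursor@7
After 4 (insert_after(18)): list=[90, 7, 18, 30, 59, 9, 6, 1] cursor@7
After 5 (prev): list=[90, 7, 18, 30, 59, 9, 6, 1] cursor@90
After 6 (next): list=[90, 7, 18, 30, 59, 9, 6, 1] cursor@7
After 7 (insert_after(68)): list=[90, 7, 68, 18, 30, 59, 9, 6, 1] cursor@7
After 8 (next): list=[90, 7, 68, 18, 30, 59, 9, 6, 1] cursor@68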